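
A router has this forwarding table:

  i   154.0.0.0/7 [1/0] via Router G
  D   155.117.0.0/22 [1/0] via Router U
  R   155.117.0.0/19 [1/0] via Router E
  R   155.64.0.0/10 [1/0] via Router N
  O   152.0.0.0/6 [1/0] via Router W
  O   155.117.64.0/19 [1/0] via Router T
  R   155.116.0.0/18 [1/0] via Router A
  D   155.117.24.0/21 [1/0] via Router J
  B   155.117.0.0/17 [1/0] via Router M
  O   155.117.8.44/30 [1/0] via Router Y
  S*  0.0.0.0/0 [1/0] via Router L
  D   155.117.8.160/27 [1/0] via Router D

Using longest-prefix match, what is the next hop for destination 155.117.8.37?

Router E

Routes whose prefix contains 155.117.8.37:
  0.0.0.0/0 (default, matches everything) -> Router L
  152.0.0.0/6 (152.0.0.0 - 155.255.255.255) -> Router W
  154.0.0.0/7 (154.0.0.0 - 155.255.255.255) -> Router G
  155.64.0.0/10 (155.64.0.0 - 155.127.255.255) -> Router N
  155.117.0.0/17 (155.117.0.0 - 155.117.127.255) -> Router M
  155.117.0.0/19 (155.117.0.0 - 155.117.31.255) -> Router E
More-specific entries that do NOT match:
  155.117.8.44/30 (155.117.8.44 - 155.117.8.47) does not contain 155.117.8.37
  155.117.8.160/27 (155.117.8.160 - 155.117.8.191) does not contain 155.117.8.37
  155.117.0.0/22 (155.117.0.0 - 155.117.3.255) does not contain 155.117.8.37
  155.117.24.0/21 (155.117.24.0 - 155.117.31.255) does not contain 155.117.8.37
Longest matching prefix is /19 -> next hop Router E.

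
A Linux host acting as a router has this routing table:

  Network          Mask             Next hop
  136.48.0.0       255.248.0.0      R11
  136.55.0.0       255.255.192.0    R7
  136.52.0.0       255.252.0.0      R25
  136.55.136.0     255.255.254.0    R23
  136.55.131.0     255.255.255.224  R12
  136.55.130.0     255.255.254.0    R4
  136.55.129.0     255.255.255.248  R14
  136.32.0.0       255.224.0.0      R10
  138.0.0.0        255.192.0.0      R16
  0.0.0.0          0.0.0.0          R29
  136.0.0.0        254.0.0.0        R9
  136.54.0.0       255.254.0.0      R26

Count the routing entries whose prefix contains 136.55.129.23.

6

Prefixes containing 136.55.129.23:
  0.0.0.0/0 (default, matches everything)
  136.0.0.0/7 (136.0.0.0 - 137.255.255.255)
  136.32.0.0/11 (136.32.0.0 - 136.63.255.255)
  136.48.0.0/13 (136.48.0.0 - 136.55.255.255)
  136.52.0.0/14 (136.52.0.0 - 136.55.255.255)
  136.54.0.0/15 (136.54.0.0 - 136.55.255.255)
Total matching entries: 6.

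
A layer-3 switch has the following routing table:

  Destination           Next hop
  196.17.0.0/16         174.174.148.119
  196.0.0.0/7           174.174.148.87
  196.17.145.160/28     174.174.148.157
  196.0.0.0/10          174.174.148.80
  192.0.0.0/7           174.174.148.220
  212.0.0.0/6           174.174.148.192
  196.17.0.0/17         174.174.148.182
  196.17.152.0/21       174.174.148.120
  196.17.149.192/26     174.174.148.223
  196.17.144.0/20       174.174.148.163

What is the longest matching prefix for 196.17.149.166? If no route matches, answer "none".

Entries matching 196.17.149.166:
  196.0.0.0/7 (196.0.0.0 - 197.255.255.255)
  196.0.0.0/10 (196.0.0.0 - 196.63.255.255)
  196.17.0.0/16 (196.17.0.0 - 196.17.255.255)
  196.17.144.0/20 (196.17.144.0 - 196.17.159.255)
Most specific is 196.17.144.0/20.

196.17.144.0/20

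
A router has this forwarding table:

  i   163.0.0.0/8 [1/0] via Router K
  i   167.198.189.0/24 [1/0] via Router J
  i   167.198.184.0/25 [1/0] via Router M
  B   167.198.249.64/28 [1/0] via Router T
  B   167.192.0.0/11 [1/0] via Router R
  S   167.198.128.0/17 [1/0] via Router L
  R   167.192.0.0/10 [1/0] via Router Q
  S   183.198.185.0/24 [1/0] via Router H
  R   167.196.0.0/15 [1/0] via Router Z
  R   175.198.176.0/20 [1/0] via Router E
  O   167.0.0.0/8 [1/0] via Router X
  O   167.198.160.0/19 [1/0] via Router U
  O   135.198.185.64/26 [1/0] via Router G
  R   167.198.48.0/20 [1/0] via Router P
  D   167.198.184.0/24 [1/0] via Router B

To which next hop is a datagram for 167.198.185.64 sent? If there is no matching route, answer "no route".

Router U

Routes whose prefix contains 167.198.185.64:
  167.0.0.0/8 (167.0.0.0 - 167.255.255.255) -> Router X
  167.192.0.0/10 (167.192.0.0 - 167.255.255.255) -> Router Q
  167.192.0.0/11 (167.192.0.0 - 167.223.255.255) -> Router R
  167.198.128.0/17 (167.198.128.0 - 167.198.255.255) -> Router L
  167.198.160.0/19 (167.198.160.0 - 167.198.191.255) -> Router U
More-specific entries that do NOT match:
  167.198.249.64/28 (167.198.249.64 - 167.198.249.79) does not contain 167.198.185.64
  135.198.185.64/26 (135.198.185.64 - 135.198.185.127) does not contain 167.198.185.64
  167.198.184.0/25 (167.198.184.0 - 167.198.184.127) does not contain 167.198.185.64
  167.198.189.0/24 (167.198.189.0 - 167.198.189.255) does not contain 167.198.185.64
  183.198.185.0/24 (183.198.185.0 - 183.198.185.255) does not contain 167.198.185.64
  167.198.184.0/24 (167.198.184.0 - 167.198.184.255) does not contain 167.198.185.64
  175.198.176.0/20 (175.198.176.0 - 175.198.191.255) does not contain 167.198.185.64
  167.198.48.0/20 (167.198.48.0 - 167.198.63.255) does not contain 167.198.185.64
Longest matching prefix is /19 -> next hop Router U.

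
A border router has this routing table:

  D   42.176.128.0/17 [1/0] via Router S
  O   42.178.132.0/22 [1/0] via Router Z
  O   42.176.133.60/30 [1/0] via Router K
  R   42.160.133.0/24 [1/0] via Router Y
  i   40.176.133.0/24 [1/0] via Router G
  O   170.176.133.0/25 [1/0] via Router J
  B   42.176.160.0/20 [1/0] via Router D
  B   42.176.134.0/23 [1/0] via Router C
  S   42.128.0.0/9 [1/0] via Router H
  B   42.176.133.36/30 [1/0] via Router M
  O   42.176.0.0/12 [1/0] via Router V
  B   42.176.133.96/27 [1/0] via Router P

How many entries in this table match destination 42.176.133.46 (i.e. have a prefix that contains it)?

Prefixes containing 42.176.133.46:
  42.128.0.0/9 (42.128.0.0 - 42.255.255.255)
  42.176.0.0/12 (42.176.0.0 - 42.191.255.255)
  42.176.128.0/17 (42.176.128.0 - 42.176.255.255)
Total matching entries: 3.

3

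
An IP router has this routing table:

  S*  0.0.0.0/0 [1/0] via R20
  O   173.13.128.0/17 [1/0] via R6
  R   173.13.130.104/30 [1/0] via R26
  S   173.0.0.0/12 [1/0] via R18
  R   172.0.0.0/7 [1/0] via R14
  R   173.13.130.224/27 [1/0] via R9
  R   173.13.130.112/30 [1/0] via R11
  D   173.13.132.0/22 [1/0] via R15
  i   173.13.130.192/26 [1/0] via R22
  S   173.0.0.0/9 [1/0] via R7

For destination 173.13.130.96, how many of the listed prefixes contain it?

Prefixes containing 173.13.130.96:
  0.0.0.0/0 (default, matches everything)
  172.0.0.0/7 (172.0.0.0 - 173.255.255.255)
  173.0.0.0/9 (173.0.0.0 - 173.127.255.255)
  173.0.0.0/12 (173.0.0.0 - 173.15.255.255)
  173.13.128.0/17 (173.13.128.0 - 173.13.255.255)
Total matching entries: 5.

5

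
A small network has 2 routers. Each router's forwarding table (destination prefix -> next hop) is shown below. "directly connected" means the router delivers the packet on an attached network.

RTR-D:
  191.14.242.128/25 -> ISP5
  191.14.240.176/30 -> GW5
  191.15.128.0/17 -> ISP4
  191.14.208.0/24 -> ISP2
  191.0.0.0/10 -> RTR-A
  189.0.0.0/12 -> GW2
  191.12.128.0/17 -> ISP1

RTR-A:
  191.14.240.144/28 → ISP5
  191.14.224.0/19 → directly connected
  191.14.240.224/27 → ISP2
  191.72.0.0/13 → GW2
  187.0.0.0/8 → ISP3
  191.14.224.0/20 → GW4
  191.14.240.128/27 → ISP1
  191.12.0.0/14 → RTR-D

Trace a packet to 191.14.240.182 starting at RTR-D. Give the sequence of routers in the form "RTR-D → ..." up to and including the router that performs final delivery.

At RTR-D: longest match for 191.14.240.182 is 191.0.0.0/10 -> RTR-A
At RTR-A: longest match for 191.14.240.182 is 191.14.224.0/19 -> directly connected

RTR-D → RTR-A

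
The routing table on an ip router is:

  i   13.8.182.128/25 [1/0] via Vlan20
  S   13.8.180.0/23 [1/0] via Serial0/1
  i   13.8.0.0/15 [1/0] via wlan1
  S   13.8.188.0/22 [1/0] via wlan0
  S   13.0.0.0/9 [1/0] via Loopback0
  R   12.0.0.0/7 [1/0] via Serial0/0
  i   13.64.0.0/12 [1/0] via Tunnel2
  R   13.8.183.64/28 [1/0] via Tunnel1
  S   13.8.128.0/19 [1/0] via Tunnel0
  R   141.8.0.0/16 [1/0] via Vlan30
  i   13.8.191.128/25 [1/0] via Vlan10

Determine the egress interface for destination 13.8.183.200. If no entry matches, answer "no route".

Routes whose prefix contains 13.8.183.200:
  12.0.0.0/7 (12.0.0.0 - 13.255.255.255) -> Serial0/0
  13.0.0.0/9 (13.0.0.0 - 13.127.255.255) -> Loopback0
  13.8.0.0/15 (13.8.0.0 - 13.9.255.255) -> wlan1
More-specific entries that do NOT match:
  13.8.183.64/28 (13.8.183.64 - 13.8.183.79) does not contain 13.8.183.200
  13.8.182.128/25 (13.8.182.128 - 13.8.182.255) does not contain 13.8.183.200
  13.8.191.128/25 (13.8.191.128 - 13.8.191.255) does not contain 13.8.183.200
  13.8.180.0/23 (13.8.180.0 - 13.8.181.255) does not contain 13.8.183.200
  13.8.188.0/22 (13.8.188.0 - 13.8.191.255) does not contain 13.8.183.200
  13.8.128.0/19 (13.8.128.0 - 13.8.159.255) does not contain 13.8.183.200
  141.8.0.0/16 (141.8.0.0 - 141.8.255.255) does not contain 13.8.183.200
Longest matching prefix is /15 -> interface wlan1.

wlan1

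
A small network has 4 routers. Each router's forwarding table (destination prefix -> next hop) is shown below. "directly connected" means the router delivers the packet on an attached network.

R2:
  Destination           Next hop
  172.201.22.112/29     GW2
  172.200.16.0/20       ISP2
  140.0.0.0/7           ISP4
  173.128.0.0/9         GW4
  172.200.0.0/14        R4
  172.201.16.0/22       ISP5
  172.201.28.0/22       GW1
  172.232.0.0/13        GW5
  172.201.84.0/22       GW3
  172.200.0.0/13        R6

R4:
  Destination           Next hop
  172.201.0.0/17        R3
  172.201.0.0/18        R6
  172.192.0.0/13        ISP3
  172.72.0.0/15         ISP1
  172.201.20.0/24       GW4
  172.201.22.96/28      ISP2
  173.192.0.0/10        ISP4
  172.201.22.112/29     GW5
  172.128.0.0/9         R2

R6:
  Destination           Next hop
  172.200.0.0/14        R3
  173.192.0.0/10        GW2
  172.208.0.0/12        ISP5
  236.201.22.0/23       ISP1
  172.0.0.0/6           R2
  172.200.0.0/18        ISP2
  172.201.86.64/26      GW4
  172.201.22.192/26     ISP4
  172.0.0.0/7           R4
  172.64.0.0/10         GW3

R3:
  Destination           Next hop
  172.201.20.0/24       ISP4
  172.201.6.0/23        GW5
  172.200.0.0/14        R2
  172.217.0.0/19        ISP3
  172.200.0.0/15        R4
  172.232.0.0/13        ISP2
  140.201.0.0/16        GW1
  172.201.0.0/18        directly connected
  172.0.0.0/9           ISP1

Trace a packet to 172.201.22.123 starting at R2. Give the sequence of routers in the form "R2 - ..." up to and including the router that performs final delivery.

R2 - R4 - R6 - R3

At R2: longest match for 172.201.22.123 is 172.200.0.0/14 -> R4
At R4: longest match for 172.201.22.123 is 172.201.0.0/18 -> R6
At R6: longest match for 172.201.22.123 is 172.200.0.0/14 -> R3
At R3: longest match for 172.201.22.123 is 172.201.0.0/18 -> directly connected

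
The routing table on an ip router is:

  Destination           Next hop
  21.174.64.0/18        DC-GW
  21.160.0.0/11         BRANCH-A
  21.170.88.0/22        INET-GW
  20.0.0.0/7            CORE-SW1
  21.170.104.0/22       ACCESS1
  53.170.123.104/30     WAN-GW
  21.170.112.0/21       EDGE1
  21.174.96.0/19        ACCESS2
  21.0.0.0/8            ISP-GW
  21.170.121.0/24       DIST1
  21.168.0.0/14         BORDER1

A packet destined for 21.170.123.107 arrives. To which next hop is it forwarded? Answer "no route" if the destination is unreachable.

BORDER1

Routes whose prefix contains 21.170.123.107:
  20.0.0.0/7 (20.0.0.0 - 21.255.255.255) -> CORE-SW1
  21.0.0.0/8 (21.0.0.0 - 21.255.255.255) -> ISP-GW
  21.160.0.0/11 (21.160.0.0 - 21.191.255.255) -> BRANCH-A
  21.168.0.0/14 (21.168.0.0 - 21.171.255.255) -> BORDER1
More-specific entries that do NOT match:
  53.170.123.104/30 (53.170.123.104 - 53.170.123.107) does not contain 21.170.123.107
  21.170.121.0/24 (21.170.121.0 - 21.170.121.255) does not contain 21.170.123.107
  21.170.88.0/22 (21.170.88.0 - 21.170.91.255) does not contain 21.170.123.107
  21.170.104.0/22 (21.170.104.0 - 21.170.107.255) does not contain 21.170.123.107
  21.170.112.0/21 (21.170.112.0 - 21.170.119.255) does not contain 21.170.123.107
  21.174.96.0/19 (21.174.96.0 - 21.174.127.255) does not contain 21.170.123.107
  21.174.64.0/18 (21.174.64.0 - 21.174.127.255) does not contain 21.170.123.107
Longest matching prefix is /14 -> next hop BORDER1.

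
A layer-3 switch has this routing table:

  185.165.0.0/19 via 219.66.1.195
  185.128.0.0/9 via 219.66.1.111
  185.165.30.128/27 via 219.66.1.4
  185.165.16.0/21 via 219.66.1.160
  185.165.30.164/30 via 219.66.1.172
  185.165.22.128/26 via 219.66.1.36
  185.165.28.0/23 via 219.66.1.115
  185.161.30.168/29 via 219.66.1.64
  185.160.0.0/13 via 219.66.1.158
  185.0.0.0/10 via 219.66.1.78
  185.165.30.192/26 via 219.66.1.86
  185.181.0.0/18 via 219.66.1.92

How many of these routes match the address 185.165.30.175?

Prefixes containing 185.165.30.175:
  185.128.0.0/9 (185.128.0.0 - 185.255.255.255)
  185.160.0.0/13 (185.160.0.0 - 185.167.255.255)
  185.165.0.0/19 (185.165.0.0 - 185.165.31.255)
Total matching entries: 3.

3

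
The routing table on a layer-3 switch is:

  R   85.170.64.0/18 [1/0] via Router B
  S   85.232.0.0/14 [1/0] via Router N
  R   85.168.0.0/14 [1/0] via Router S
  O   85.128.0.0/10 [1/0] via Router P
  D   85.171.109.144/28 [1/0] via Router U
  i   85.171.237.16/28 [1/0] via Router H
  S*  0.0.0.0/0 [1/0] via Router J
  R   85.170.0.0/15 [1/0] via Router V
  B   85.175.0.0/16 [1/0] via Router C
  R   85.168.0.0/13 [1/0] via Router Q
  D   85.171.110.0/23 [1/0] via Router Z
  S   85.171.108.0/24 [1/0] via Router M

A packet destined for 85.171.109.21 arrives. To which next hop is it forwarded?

Router V

Routes whose prefix contains 85.171.109.21:
  0.0.0.0/0 (default, matches everything) -> Router J
  85.128.0.0/10 (85.128.0.0 - 85.191.255.255) -> Router P
  85.168.0.0/13 (85.168.0.0 - 85.175.255.255) -> Router Q
  85.168.0.0/14 (85.168.0.0 - 85.171.255.255) -> Router S
  85.170.0.0/15 (85.170.0.0 - 85.171.255.255) -> Router V
More-specific entries that do NOT match:
  85.171.109.144/28 (85.171.109.144 - 85.171.109.159) does not contain 85.171.109.21
  85.171.237.16/28 (85.171.237.16 - 85.171.237.31) does not contain 85.171.109.21
  85.171.108.0/24 (85.171.108.0 - 85.171.108.255) does not contain 85.171.109.21
  85.171.110.0/23 (85.171.110.0 - 85.171.111.255) does not contain 85.171.109.21
  85.170.64.0/18 (85.170.64.0 - 85.170.127.255) does not contain 85.171.109.21
  85.175.0.0/16 (85.175.0.0 - 85.175.255.255) does not contain 85.171.109.21
Longest matching prefix is /15 -> next hop Router V.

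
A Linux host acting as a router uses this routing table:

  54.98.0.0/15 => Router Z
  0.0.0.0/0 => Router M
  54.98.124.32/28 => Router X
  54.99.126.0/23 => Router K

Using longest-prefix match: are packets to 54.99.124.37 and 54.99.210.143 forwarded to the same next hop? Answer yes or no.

54.99.124.37: longest match 54.98.0.0/15 -> Router Z
54.99.210.143: longest match 54.98.0.0/15 -> Router Z

yes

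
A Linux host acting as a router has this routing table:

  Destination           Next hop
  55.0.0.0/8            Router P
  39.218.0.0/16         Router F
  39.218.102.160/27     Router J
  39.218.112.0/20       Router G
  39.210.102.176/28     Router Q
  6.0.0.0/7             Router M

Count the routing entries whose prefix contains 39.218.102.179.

Prefixes containing 39.218.102.179:
  39.218.0.0/16 (39.218.0.0 - 39.218.255.255)
  39.218.102.160/27 (39.218.102.160 - 39.218.102.191)
Total matching entries: 2.

2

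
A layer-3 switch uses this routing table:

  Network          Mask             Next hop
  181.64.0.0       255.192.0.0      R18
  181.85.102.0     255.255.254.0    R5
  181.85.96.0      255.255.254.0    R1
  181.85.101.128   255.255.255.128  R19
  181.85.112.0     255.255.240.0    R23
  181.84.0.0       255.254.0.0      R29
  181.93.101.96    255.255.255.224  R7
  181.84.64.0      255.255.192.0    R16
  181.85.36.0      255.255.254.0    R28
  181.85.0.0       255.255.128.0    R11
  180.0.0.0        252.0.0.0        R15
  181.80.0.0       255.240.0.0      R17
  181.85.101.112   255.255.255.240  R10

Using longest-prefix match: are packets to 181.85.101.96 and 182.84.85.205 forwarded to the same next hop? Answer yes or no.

no

181.85.101.96: longest match 181.85.0.0/17 -> R11
182.84.85.205: longest match 180.0.0.0/6 -> R15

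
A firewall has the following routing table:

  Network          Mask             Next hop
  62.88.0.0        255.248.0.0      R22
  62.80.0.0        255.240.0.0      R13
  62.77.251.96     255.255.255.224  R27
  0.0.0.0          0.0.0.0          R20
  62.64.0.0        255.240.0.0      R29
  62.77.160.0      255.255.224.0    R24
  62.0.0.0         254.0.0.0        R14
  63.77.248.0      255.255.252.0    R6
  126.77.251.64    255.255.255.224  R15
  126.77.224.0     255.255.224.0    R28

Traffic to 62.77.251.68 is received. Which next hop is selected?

R29

Routes whose prefix contains 62.77.251.68:
  0.0.0.0/0 (default, matches everything) -> R20
  62.0.0.0/7 (62.0.0.0 - 63.255.255.255) -> R14
  62.64.0.0/12 (62.64.0.0 - 62.79.255.255) -> R29
More-specific entries that do NOT match:
  62.77.251.96/27 (62.77.251.96 - 62.77.251.127) does not contain 62.77.251.68
  126.77.251.64/27 (126.77.251.64 - 126.77.251.95) does not contain 62.77.251.68
  63.77.248.0/22 (63.77.248.0 - 63.77.251.255) does not contain 62.77.251.68
  62.77.160.0/19 (62.77.160.0 - 62.77.191.255) does not contain 62.77.251.68
  126.77.224.0/19 (126.77.224.0 - 126.77.255.255) does not contain 62.77.251.68
  62.88.0.0/13 (62.88.0.0 - 62.95.255.255) does not contain 62.77.251.68
Longest matching prefix is /12 -> next hop R29.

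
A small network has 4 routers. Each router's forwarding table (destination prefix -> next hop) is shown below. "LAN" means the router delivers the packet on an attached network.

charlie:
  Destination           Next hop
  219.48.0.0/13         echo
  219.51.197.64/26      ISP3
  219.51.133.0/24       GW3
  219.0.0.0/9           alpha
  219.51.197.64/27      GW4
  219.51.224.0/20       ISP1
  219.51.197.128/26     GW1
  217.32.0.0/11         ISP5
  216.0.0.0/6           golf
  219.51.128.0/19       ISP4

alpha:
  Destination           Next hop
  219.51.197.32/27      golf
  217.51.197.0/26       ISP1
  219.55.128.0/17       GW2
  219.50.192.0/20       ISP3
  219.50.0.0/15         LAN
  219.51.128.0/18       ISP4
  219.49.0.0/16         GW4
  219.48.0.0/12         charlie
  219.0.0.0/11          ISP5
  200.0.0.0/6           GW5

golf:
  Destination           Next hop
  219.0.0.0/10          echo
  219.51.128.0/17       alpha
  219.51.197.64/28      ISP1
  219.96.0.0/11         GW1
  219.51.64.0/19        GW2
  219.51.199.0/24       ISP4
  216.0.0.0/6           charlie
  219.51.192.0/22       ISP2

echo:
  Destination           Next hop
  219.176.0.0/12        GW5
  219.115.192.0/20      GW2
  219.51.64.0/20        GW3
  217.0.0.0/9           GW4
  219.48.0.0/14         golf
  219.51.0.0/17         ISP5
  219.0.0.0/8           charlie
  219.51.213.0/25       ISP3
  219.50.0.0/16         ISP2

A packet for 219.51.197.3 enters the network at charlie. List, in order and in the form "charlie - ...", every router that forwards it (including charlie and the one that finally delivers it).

At charlie: longest match for 219.51.197.3 is 219.48.0.0/13 -> echo
At echo: longest match for 219.51.197.3 is 219.48.0.0/14 -> golf
At golf: longest match for 219.51.197.3 is 219.51.128.0/17 -> alpha
At alpha: longest match for 219.51.197.3 is 219.50.0.0/15 -> LAN

charlie - echo - golf - alpha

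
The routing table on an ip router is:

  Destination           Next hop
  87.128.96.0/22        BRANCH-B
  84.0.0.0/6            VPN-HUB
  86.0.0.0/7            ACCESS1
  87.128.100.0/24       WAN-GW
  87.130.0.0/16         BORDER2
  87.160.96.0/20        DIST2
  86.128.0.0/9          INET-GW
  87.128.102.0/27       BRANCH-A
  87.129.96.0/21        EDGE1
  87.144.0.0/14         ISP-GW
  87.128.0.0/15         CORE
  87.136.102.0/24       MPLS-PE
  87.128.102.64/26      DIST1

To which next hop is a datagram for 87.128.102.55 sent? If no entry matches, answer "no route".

Routes whose prefix contains 87.128.102.55:
  84.0.0.0/6 (84.0.0.0 - 87.255.255.255) -> VPN-HUB
  86.0.0.0/7 (86.0.0.0 - 87.255.255.255) -> ACCESS1
  87.128.0.0/15 (87.128.0.0 - 87.129.255.255) -> CORE
More-specific entries that do NOT match:
  87.128.102.0/27 (87.128.102.0 - 87.128.102.31) does not contain 87.128.102.55
  87.128.102.64/26 (87.128.102.64 - 87.128.102.127) does not contain 87.128.102.55
  87.128.100.0/24 (87.128.100.0 - 87.128.100.255) does not contain 87.128.102.55
  87.136.102.0/24 (87.136.102.0 - 87.136.102.255) does not contain 87.128.102.55
  87.128.96.0/22 (87.128.96.0 - 87.128.99.255) does not contain 87.128.102.55
  87.129.96.0/21 (87.129.96.0 - 87.129.103.255) does not contain 87.128.102.55
  87.160.96.0/20 (87.160.96.0 - 87.160.111.255) does not contain 87.128.102.55
  87.130.0.0/16 (87.130.0.0 - 87.130.255.255) does not contain 87.128.102.55
Longest matching prefix is /15 -> next hop CORE.

CORE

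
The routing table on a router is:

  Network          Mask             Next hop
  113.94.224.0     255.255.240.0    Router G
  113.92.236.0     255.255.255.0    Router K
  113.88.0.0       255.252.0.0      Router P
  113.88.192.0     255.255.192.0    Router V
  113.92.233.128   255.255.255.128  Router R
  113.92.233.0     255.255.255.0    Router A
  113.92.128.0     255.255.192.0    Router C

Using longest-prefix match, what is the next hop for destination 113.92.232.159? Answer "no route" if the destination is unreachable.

No entry's prefix contains 113.92.232.159; there is no default route.

no route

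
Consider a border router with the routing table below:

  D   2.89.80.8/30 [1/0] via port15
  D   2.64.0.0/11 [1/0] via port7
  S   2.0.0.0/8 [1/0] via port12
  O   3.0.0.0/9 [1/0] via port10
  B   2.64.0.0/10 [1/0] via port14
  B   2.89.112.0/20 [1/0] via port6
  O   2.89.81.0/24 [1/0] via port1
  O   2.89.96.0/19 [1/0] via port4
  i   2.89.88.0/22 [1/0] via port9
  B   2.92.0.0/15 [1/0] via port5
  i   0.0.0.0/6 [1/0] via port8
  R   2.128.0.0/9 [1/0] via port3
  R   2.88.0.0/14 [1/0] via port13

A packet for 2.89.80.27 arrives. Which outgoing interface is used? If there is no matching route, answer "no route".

port13

Routes whose prefix contains 2.89.80.27:
  0.0.0.0/6 (0.0.0.0 - 3.255.255.255) -> port8
  2.0.0.0/8 (2.0.0.0 - 2.255.255.255) -> port12
  2.64.0.0/10 (2.64.0.0 - 2.127.255.255) -> port14
  2.64.0.0/11 (2.64.0.0 - 2.95.255.255) -> port7
  2.88.0.0/14 (2.88.0.0 - 2.91.255.255) -> port13
More-specific entries that do NOT match:
  2.89.80.8/30 (2.89.80.8 - 2.89.80.11) does not contain 2.89.80.27
  2.89.81.0/24 (2.89.81.0 - 2.89.81.255) does not contain 2.89.80.27
  2.89.88.0/22 (2.89.88.0 - 2.89.91.255) does not contain 2.89.80.27
  2.89.112.0/20 (2.89.112.0 - 2.89.127.255) does not contain 2.89.80.27
  2.89.96.0/19 (2.89.96.0 - 2.89.127.255) does not contain 2.89.80.27
  2.92.0.0/15 (2.92.0.0 - 2.93.255.255) does not contain 2.89.80.27
Longest matching prefix is /14 -> interface port13.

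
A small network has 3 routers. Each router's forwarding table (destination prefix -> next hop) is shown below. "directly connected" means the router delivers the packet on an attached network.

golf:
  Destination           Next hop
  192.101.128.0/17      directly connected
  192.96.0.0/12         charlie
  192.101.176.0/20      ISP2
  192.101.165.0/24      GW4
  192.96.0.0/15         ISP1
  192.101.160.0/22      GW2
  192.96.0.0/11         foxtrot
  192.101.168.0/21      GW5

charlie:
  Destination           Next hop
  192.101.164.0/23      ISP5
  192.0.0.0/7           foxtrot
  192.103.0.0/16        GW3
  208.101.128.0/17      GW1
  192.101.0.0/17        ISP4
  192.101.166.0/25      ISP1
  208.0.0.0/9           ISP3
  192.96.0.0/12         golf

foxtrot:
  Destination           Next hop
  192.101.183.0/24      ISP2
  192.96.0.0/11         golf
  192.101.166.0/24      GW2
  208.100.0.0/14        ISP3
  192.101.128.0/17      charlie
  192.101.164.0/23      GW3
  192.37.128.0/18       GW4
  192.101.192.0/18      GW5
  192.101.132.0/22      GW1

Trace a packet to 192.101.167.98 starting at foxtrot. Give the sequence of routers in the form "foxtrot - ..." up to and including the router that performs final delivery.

foxtrot - charlie - golf

At foxtrot: longest match for 192.101.167.98 is 192.101.128.0/17 -> charlie
At charlie: longest match for 192.101.167.98 is 192.96.0.0/12 -> golf
At golf: longest match for 192.101.167.98 is 192.101.128.0/17 -> directly connected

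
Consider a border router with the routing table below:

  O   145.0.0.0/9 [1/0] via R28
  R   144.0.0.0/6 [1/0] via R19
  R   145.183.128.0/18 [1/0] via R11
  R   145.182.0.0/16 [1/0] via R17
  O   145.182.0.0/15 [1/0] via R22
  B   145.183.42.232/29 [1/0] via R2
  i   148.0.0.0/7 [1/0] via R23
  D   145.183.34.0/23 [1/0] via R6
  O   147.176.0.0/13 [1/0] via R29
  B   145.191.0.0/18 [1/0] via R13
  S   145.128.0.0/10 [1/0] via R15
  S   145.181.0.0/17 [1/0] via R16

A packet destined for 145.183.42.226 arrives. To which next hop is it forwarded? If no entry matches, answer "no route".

R22

Routes whose prefix contains 145.183.42.226:
  144.0.0.0/6 (144.0.0.0 - 147.255.255.255) -> R19
  145.128.0.0/10 (145.128.0.0 - 145.191.255.255) -> R15
  145.182.0.0/15 (145.182.0.0 - 145.183.255.255) -> R22
More-specific entries that do NOT match:
  145.183.42.232/29 (145.183.42.232 - 145.183.42.239) does not contain 145.183.42.226
  145.183.34.0/23 (145.183.34.0 - 145.183.35.255) does not contain 145.183.42.226
  145.183.128.0/18 (145.183.128.0 - 145.183.191.255) does not contain 145.183.42.226
  145.191.0.0/18 (145.191.0.0 - 145.191.63.255) does not contain 145.183.42.226
  145.181.0.0/17 (145.181.0.0 - 145.181.127.255) does not contain 145.183.42.226
  145.182.0.0/16 (145.182.0.0 - 145.182.255.255) does not contain 145.183.42.226
Longest matching prefix is /15 -> next hop R22.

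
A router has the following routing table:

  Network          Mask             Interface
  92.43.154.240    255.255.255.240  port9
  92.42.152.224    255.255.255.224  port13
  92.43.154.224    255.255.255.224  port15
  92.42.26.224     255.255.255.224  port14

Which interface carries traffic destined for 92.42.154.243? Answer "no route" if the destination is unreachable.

No entry's prefix contains 92.42.154.243; there is no default route.

no route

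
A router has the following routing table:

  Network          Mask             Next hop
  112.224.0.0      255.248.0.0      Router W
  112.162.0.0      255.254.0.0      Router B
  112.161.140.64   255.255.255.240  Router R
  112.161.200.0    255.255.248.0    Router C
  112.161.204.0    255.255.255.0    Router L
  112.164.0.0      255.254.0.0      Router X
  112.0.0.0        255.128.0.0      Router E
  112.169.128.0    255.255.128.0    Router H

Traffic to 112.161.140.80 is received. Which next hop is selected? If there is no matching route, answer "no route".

no route

No entry's prefix contains 112.161.140.80; there is no default route.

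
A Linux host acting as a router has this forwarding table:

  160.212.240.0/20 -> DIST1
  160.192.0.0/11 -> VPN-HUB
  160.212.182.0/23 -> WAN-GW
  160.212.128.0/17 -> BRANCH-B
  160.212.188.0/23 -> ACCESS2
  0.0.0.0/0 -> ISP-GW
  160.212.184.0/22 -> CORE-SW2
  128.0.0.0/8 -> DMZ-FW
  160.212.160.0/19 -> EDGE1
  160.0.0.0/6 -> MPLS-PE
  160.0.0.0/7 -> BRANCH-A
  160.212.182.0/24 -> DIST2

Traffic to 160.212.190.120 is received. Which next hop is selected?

Routes whose prefix contains 160.212.190.120:
  0.0.0.0/0 (default, matches everything) -> ISP-GW
  160.0.0.0/6 (160.0.0.0 - 163.255.255.255) -> MPLS-PE
  160.0.0.0/7 (160.0.0.0 - 161.255.255.255) -> BRANCH-A
  160.192.0.0/11 (160.192.0.0 - 160.223.255.255) -> VPN-HUB
  160.212.128.0/17 (160.212.128.0 - 160.212.255.255) -> BRANCH-B
  160.212.160.0/19 (160.212.160.0 - 160.212.191.255) -> EDGE1
More-specific entries that do NOT match:
  160.212.182.0/24 (160.212.182.0 - 160.212.182.255) does not contain 160.212.190.120
  160.212.182.0/23 (160.212.182.0 - 160.212.183.255) does not contain 160.212.190.120
  160.212.188.0/23 (160.212.188.0 - 160.212.189.255) does not contain 160.212.190.120
  160.212.184.0/22 (160.212.184.0 - 160.212.187.255) does not contain 160.212.190.120
  160.212.240.0/20 (160.212.240.0 - 160.212.255.255) does not contain 160.212.190.120
Longest matching prefix is /19 -> next hop EDGE1.

EDGE1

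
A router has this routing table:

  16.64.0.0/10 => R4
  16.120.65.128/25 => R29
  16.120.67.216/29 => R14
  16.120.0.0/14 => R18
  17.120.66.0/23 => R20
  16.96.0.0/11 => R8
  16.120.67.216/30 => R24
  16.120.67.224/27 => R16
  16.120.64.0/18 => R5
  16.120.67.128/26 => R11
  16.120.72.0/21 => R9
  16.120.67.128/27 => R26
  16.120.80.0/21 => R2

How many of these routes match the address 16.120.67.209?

4

Prefixes containing 16.120.67.209:
  16.64.0.0/10 (16.64.0.0 - 16.127.255.255)
  16.96.0.0/11 (16.96.0.0 - 16.127.255.255)
  16.120.0.0/14 (16.120.0.0 - 16.123.255.255)
  16.120.64.0/18 (16.120.64.0 - 16.120.127.255)
Total matching entries: 4.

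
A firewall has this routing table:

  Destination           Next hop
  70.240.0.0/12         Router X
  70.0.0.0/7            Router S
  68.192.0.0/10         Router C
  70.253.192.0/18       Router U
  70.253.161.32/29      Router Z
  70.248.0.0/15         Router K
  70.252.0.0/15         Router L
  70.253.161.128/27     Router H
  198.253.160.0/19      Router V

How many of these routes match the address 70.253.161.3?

3

Prefixes containing 70.253.161.3:
  70.0.0.0/7 (70.0.0.0 - 71.255.255.255)
  70.240.0.0/12 (70.240.0.0 - 70.255.255.255)
  70.252.0.0/15 (70.252.0.0 - 70.253.255.255)
Total matching entries: 3.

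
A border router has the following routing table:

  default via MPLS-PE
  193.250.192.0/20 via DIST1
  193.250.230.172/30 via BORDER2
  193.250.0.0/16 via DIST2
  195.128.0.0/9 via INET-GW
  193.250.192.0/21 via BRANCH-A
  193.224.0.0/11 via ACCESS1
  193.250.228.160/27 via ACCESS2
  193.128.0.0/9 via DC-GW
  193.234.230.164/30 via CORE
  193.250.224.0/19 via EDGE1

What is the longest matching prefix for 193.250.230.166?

Entries matching 193.250.230.166:
  0.0.0.0/0 (default, matches everything)
  193.128.0.0/9 (193.128.0.0 - 193.255.255.255)
  193.224.0.0/11 (193.224.0.0 - 193.255.255.255)
  193.250.0.0/16 (193.250.0.0 - 193.250.255.255)
  193.250.224.0/19 (193.250.224.0 - 193.250.255.255)
Most specific is 193.250.224.0/19.

193.250.224.0/19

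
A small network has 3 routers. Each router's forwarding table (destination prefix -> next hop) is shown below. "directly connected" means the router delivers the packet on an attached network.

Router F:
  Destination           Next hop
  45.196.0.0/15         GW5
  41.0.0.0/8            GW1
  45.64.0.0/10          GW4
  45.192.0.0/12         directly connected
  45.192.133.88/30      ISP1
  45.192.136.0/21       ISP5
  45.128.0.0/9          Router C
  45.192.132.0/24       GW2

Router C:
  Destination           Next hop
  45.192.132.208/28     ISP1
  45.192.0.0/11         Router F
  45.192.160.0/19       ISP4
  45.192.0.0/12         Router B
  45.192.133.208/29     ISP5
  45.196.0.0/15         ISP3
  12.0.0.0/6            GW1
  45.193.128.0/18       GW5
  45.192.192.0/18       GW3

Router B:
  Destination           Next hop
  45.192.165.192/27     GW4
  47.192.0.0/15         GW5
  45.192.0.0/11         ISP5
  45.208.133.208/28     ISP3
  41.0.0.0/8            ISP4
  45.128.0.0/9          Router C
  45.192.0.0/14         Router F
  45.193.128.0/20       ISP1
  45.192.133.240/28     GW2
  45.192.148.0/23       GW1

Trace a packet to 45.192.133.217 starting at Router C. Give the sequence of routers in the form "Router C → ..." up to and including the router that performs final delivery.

Router C → Router B → Router F

At Router C: longest match for 45.192.133.217 is 45.192.0.0/12 -> Router B
At Router B: longest match for 45.192.133.217 is 45.192.0.0/14 -> Router F
At Router F: longest match for 45.192.133.217 is 45.192.0.0/12 -> directly connected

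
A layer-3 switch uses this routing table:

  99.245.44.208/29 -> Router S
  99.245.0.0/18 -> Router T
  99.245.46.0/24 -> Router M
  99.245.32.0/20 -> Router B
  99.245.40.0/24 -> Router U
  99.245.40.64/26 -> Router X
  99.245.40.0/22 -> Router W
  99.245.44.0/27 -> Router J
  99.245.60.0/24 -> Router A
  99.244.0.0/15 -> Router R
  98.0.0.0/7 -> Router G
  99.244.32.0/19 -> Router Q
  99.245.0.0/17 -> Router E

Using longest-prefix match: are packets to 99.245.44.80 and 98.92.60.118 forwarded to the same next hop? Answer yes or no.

99.245.44.80: longest match 99.245.32.0/20 -> Router B
98.92.60.118: longest match 98.0.0.0/7 -> Router G

no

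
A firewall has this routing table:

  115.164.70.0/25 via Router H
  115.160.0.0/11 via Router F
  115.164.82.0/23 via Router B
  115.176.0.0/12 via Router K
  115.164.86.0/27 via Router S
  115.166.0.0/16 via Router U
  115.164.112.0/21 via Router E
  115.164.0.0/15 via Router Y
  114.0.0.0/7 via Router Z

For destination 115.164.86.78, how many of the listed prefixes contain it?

Prefixes containing 115.164.86.78:
  114.0.0.0/7 (114.0.0.0 - 115.255.255.255)
  115.160.0.0/11 (115.160.0.0 - 115.191.255.255)
  115.164.0.0/15 (115.164.0.0 - 115.165.255.255)
Total matching entries: 3.

3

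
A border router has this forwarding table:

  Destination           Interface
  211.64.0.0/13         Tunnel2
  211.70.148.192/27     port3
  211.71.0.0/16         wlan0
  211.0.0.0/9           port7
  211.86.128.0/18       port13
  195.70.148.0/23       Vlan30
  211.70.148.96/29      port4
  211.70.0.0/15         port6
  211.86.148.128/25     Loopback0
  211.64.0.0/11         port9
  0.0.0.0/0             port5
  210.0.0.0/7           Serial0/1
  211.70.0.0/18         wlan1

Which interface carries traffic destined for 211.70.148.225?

port6

Routes whose prefix contains 211.70.148.225:
  0.0.0.0/0 (default, matches everything) -> port5
  210.0.0.0/7 (210.0.0.0 - 211.255.255.255) -> Serial0/1
  211.0.0.0/9 (211.0.0.0 - 211.127.255.255) -> port7
  211.64.0.0/11 (211.64.0.0 - 211.95.255.255) -> port9
  211.64.0.0/13 (211.64.0.0 - 211.71.255.255) -> Tunnel2
  211.70.0.0/15 (211.70.0.0 - 211.71.255.255) -> port6
More-specific entries that do NOT match:
  211.70.148.96/29 (211.70.148.96 - 211.70.148.103) does not contain 211.70.148.225
  211.70.148.192/27 (211.70.148.192 - 211.70.148.223) does not contain 211.70.148.225
  211.86.148.128/25 (211.86.148.128 - 211.86.148.255) does not contain 211.70.148.225
  195.70.148.0/23 (195.70.148.0 - 195.70.149.255) does not contain 211.70.148.225
  211.86.128.0/18 (211.86.128.0 - 211.86.191.255) does not contain 211.70.148.225
  211.70.0.0/18 (211.70.0.0 - 211.70.63.255) does not contain 211.70.148.225
  211.71.0.0/16 (211.71.0.0 - 211.71.255.255) does not contain 211.70.148.225
Longest matching prefix is /15 -> interface port6.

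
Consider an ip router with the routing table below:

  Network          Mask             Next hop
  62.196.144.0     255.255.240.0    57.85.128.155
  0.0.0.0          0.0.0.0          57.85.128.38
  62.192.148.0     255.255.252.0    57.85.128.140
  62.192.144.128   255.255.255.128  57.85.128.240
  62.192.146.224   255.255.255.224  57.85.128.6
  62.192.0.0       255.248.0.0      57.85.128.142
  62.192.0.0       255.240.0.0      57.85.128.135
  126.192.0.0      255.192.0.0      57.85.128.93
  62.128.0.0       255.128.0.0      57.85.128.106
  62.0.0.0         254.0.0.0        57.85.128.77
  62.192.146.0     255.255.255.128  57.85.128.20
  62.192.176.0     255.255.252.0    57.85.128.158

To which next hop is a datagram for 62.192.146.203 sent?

Routes whose prefix contains 62.192.146.203:
  0.0.0.0/0 (default, matches everything) -> 57.85.128.38
  62.0.0.0/7 (62.0.0.0 - 63.255.255.255) -> 57.85.128.77
  62.128.0.0/9 (62.128.0.0 - 62.255.255.255) -> 57.85.128.106
  62.192.0.0/12 (62.192.0.0 - 62.207.255.255) -> 57.85.128.135
  62.192.0.0/13 (62.192.0.0 - 62.199.255.255) -> 57.85.128.142
More-specific entries that do NOT match:
  62.192.146.224/27 (62.192.146.224 - 62.192.146.255) does not contain 62.192.146.203
  62.192.144.128/25 (62.192.144.128 - 62.192.144.255) does not contain 62.192.146.203
  62.192.146.0/25 (62.192.146.0 - 62.192.146.127) does not contain 62.192.146.203
  62.192.148.0/22 (62.192.148.0 - 62.192.151.255) does not contain 62.192.146.203
  62.192.176.0/22 (62.192.176.0 - 62.192.179.255) does not contain 62.192.146.203
  62.196.144.0/20 (62.196.144.0 - 62.196.159.255) does not contain 62.192.146.203
Longest matching prefix is /13 -> next hop 57.85.128.142.

57.85.128.142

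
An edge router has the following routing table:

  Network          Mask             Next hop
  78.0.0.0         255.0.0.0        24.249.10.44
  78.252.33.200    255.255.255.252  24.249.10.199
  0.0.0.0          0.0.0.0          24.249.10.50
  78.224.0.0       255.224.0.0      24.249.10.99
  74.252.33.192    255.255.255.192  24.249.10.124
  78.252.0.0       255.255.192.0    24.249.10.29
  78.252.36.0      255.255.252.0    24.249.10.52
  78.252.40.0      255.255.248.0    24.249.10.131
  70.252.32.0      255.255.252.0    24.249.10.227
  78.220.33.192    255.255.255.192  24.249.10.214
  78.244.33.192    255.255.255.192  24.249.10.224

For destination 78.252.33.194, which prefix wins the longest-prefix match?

Entries matching 78.252.33.194:
  0.0.0.0/0 (default, matches everything)
  78.0.0.0/8 (78.0.0.0 - 78.255.255.255)
  78.224.0.0/11 (78.224.0.0 - 78.255.255.255)
  78.252.0.0/18 (78.252.0.0 - 78.252.63.255)
Most specific is 78.252.0.0/18.

78.252.0.0/18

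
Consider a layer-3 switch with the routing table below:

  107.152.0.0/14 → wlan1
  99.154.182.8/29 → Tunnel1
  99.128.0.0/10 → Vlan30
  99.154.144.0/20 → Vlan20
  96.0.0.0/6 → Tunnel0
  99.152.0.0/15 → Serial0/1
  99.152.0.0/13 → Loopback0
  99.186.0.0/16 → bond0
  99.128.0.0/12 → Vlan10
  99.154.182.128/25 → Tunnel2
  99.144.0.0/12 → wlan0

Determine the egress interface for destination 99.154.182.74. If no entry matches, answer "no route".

Loopback0

Routes whose prefix contains 99.154.182.74:
  96.0.0.0/6 (96.0.0.0 - 99.255.255.255) -> Tunnel0
  99.128.0.0/10 (99.128.0.0 - 99.191.255.255) -> Vlan30
  99.144.0.0/12 (99.144.0.0 - 99.159.255.255) -> wlan0
  99.152.0.0/13 (99.152.0.0 - 99.159.255.255) -> Loopback0
More-specific entries that do NOT match:
  99.154.182.8/29 (99.154.182.8 - 99.154.182.15) does not contain 99.154.182.74
  99.154.182.128/25 (99.154.182.128 - 99.154.182.255) does not contain 99.154.182.74
  99.154.144.0/20 (99.154.144.0 - 99.154.159.255) does not contain 99.154.182.74
  99.186.0.0/16 (99.186.0.0 - 99.186.255.255) does not contain 99.154.182.74
  99.152.0.0/15 (99.152.0.0 - 99.153.255.255) does not contain 99.154.182.74
  107.152.0.0/14 (107.152.0.0 - 107.155.255.255) does not contain 99.154.182.74
Longest matching prefix is /13 -> interface Loopback0.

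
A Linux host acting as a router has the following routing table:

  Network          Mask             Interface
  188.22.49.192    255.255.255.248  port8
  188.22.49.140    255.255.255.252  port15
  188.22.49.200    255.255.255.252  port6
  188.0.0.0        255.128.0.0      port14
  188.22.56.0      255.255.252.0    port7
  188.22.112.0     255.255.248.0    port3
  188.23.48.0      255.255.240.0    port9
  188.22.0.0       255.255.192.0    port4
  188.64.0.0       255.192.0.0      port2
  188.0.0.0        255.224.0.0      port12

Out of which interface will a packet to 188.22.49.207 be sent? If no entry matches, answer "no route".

Routes whose prefix contains 188.22.49.207:
  188.0.0.0/9 (188.0.0.0 - 188.127.255.255) -> port14
  188.0.0.0/11 (188.0.0.0 - 188.31.255.255) -> port12
  188.22.0.0/18 (188.22.0.0 - 188.22.63.255) -> port4
More-specific entries that do NOT match:
  188.22.49.140/30 (188.22.49.140 - 188.22.49.143) does not contain 188.22.49.207
  188.22.49.200/30 (188.22.49.200 - 188.22.49.203) does not contain 188.22.49.207
  188.22.49.192/29 (188.22.49.192 - 188.22.49.199) does not contain 188.22.49.207
  188.22.56.0/22 (188.22.56.0 - 188.22.59.255) does not contain 188.22.49.207
  188.22.112.0/21 (188.22.112.0 - 188.22.119.255) does not contain 188.22.49.207
  188.23.48.0/20 (188.23.48.0 - 188.23.63.255) does not contain 188.22.49.207
Longest matching prefix is /18 -> interface port4.

port4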